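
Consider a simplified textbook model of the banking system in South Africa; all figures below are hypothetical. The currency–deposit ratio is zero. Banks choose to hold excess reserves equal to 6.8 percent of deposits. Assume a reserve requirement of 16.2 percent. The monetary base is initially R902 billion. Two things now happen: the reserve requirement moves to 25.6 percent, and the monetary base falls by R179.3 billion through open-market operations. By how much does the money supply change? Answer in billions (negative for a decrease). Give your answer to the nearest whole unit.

Before: m₁ = 1 / (0.162 + 0.068) ≈ 4.3478, MB₁ = 902, so M₁ = 4.3478 × 902 = 3921.7156 billion.
After: m₂ = 1 / (0.256 + 0.068) ≈ 3.0864, MB₂ = 902 − 179.3 = 722.7, so M₂ = 3.0864 × 722.7 ≈ 2230.5413 billion.
ΔM = M₂ − M₁ = 2230.5413 − 3921.7156 = -1691.1743 billion.

-1691 billion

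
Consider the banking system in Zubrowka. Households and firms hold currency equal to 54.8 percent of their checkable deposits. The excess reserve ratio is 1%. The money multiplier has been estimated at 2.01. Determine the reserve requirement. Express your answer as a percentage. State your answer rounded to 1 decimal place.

Using m = 2.01. Since m = (1 + c)/(c + rr + e), the denominator satisfies c + rr + e = (1 + c)/m = (1 + 0.548) / 2.01 ≈ 0.770149.
With c = 0.548 and e = 0.01, the reserve requirement is 0.770149 − 0.548 − 0.01 = 0.212149.

21.2%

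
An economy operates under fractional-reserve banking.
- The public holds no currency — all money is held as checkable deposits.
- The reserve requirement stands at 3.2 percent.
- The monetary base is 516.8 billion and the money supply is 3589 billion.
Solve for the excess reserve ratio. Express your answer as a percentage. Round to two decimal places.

Using m = M/MB = 3589/516.8 ≈ 6.944659. Since m = (1 + c)/(c + rr + e), the denominator satisfies c + rr + e = (1 + c)/m = (1 + 0) / 6.944659 ≈ 0.143996.
With c = 0 and rr = 0.032, the excess reserve ratio is 0.143996 − 0 − 0.032 = 0.111996.

11.20%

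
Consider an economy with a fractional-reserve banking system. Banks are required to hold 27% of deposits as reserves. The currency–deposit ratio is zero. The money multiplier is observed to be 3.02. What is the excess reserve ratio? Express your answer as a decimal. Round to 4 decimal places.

0.0611

Using m = 3.02. Since m = (1 + c)/(c + rr + e), the denominator satisfies c + rr + e = (1 + c)/m = (1 + 0) / 3.02 ≈ 0.331126.
With c = 0 and rr = 0.27, the excess reserve ratio is 0.331126 − 0 − 0.27 = 0.061126.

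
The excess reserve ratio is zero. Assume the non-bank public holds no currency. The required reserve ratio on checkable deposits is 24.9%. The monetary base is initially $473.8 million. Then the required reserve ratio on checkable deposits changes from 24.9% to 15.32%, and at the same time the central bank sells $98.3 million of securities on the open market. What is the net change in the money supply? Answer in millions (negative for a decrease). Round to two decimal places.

Before: m₁ = 1 / (0.249) ≈ 4.016064, MB₁ = 473.8, so M₁ = 4.016064 × 473.8 ≈ 1902.8111 million.
After: m₂ = 1 / (0.1532) ≈ 6.527415, MB₂ = 473.8 − 98.3 = 375.5, so M₂ = 6.527415 × 375.5 ≈ 2451.0443 million.
ΔM = M₂ − M₁ = 2451.0443 − 1902.8111 = 548.2332 million.

$548.23 million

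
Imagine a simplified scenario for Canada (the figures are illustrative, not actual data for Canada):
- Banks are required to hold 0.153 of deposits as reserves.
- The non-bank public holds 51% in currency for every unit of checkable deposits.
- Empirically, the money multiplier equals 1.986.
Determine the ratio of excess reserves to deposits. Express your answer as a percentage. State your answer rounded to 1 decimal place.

Using m = 1.986. Since m = (1 + c)/(c + rr + e), the denominator satisfies c + rr + e = (1 + c)/m = (1 + 0.51) / 1.986 ≈ 0.760322.
With c = 0.51 and rr = 0.153, the ratio of excess reserves to deposits is 0.760322 − 0.51 − 0.153 = 0.097322.

9.7%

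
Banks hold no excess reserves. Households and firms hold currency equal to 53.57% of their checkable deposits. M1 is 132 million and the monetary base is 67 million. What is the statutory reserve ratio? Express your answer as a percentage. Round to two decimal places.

Using m = M/MB = 132/67 ≈ 1.970149. Since m = (1 + c)/(c + rr + e), the denominator satisfies c + rr + e = (1 + c)/m = (1 + 0.5357) / 1.970149 ≈ 0.779484.
With c = 0.5357 and e = 0, the statutory reserve ratio is 0.779484 − 0.5357 − 0 = 0.243784.

24.38%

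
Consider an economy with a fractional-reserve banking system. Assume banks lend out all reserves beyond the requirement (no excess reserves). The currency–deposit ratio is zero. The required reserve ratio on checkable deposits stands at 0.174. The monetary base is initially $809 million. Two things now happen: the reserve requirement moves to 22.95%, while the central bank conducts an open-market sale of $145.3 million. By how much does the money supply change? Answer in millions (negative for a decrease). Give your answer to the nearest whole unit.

-1757 million

Before: m₁ = 1 / (0.174) ≈ 5.7471, MB₁ = 809, so M₁ = 5.7471 × 809 = 4649.4039 million.
After: m₂ = 1 / (0.2295) ≈ 4.3573, MB₂ = 809 − 145.3 = 663.7, so M₂ = 4.3573 × 663.7 ≈ 2891.94 million.
ΔM = M₂ − M₁ = 2891.94 − 4649.4039 = -1757.4639 million.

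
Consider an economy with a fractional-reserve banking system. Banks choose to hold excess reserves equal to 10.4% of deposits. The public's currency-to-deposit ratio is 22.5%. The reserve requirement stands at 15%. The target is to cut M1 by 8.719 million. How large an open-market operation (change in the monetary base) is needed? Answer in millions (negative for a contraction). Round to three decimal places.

-3.409 million

The money multiplier is m = (1 + c) / (rr + e + c) = (1 + 0.225) / (0.15 + 0.104 + 0.225) ≈ 2.55741.
ΔMB = ΔM / m = (−8.719) / 2.55741 ≈ -3.4093 million.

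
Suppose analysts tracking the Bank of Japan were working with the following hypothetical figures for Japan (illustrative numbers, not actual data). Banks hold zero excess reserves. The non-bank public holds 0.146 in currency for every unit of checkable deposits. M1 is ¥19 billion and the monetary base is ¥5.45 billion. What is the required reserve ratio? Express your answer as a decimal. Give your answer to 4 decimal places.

Using m = M/MB = 19/5.45 ≈ 3.486239. Since m = (1 + c)/(c + rr + e), the denominator satisfies c + rr + e = (1 + c)/m = (1 + 0.146) / 3.486239 ≈ 0.328721.
With c = 0.146 and e = 0, the required reserve ratio is 0.328721 − 0.146 − 0 = 0.182721.

0.1827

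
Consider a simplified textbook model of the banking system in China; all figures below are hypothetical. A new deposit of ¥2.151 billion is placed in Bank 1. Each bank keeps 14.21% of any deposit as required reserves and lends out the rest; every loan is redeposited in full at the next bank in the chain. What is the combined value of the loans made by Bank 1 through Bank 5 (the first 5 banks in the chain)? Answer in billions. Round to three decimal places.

Bank i lends (1 − rr)^i of the original deposit: Bank 1 lends 2.151·0.8579 ≈ 1.8453, Bank 2 lends 2.151·0.8579² ≈ 1.5831, and so on.
Summing a geometric series: total = 2.151·[0.8579·(1 − 0.8579^5) / (1 − 0.8579)] ≈ 6.9514 billion.

¥6.951 billion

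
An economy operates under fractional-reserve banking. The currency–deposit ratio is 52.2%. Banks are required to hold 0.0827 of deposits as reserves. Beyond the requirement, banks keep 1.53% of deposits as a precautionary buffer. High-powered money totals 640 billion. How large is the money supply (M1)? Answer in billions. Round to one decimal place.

The money multiplier is m = (1 + c) / (rr + e + c) = (1 + 0.522) / (0.0827 + 0.0153 + 0.522) ≈ 2.45484.
So M = m × MB = 2.45484 × 640 = 1571.0976 billion.

1571.1 billion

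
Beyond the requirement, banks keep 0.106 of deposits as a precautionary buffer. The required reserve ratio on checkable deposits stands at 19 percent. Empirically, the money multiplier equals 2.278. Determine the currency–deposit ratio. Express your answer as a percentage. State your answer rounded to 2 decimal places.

25.49%

Using m = 2.278. From m = (1 + c)/(c + rr + e), rearranging gives 1 + c = m·(c + rr + e), so c·(1 − m) = m·(rr + e) − 1.
Hence c = [m·(rr + e) − 1]/(1 − m) = [2.278 × (0.19 + 0.106) − 1] / (1 − 2.278) ≈ 0.254861.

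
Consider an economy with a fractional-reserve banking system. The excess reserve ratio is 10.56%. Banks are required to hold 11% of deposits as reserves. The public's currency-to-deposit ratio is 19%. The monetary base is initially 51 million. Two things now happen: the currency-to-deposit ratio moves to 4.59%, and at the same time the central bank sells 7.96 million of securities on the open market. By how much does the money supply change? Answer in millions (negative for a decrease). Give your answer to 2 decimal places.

Before: m₁ = (1 + 0.19) / (0.11 + 0.1056 + 0.19) ≈ 2.93393, MB₁ = 51, so M₁ = 2.93393 × 51 ≈ 149.6304 million.
After: m₂ = (1 + 0.0459) / (0.11 + 0.1056 + 0.0459) ≈ 3.99962, MB₂ = 51 − 7.96 = 43.04, so M₂ = 3.99962 × 43.04 ≈ 172.1436 million.
ΔM = M₂ − M₁ = 172.1436 − 149.6304 = 22.5132 million.

22.51 million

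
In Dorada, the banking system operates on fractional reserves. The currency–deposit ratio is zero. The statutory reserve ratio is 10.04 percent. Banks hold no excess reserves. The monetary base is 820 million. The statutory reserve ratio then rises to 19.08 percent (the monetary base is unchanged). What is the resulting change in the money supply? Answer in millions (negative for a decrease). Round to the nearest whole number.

-3870 million

Initially m₁ = 1 / (0.1004) ≈ 9.9602, so M₁ = 9.9602 × 820 = 8167.364 million.
After the change m₂ = 1 / (0.1908) ≈ 5.2411, so M₂ = 5.2411 × 820 = 4297.702 million.
ΔM = M₂ − M₁ = 4297.702 − 8167.364 = -3869.662 million.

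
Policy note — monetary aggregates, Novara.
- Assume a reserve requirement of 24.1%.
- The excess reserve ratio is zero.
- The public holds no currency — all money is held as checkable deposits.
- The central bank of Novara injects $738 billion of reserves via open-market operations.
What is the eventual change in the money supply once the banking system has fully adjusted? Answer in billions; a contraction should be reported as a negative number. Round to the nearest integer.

The simple money multiplier is m = 1/rr = 1/0.241 ≈ 4.1494.
An open-market purchase increases the monetary base by 738 billion, so ΔM = m × ΔMB = 4.1494 × 738 = 3062.2572 billion.

$3062 billion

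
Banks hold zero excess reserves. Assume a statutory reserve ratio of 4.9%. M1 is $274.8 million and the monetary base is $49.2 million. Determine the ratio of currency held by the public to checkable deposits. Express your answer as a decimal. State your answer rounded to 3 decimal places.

0.158

Using m = M/MB = 274.8/49.2 ≈ 5.585366. From m = (1 + c)/(c + rr + e), rearranging gives 1 + c = m·(c + rr + e), so c·(1 − m) = m·(rr + e) − 1.
Hence c = [m·(rr + e) − 1]/(1 − m) = [5.585366 × (0.049 + 0) − 1] / (1 − 5.585366) ≈ 0.158399.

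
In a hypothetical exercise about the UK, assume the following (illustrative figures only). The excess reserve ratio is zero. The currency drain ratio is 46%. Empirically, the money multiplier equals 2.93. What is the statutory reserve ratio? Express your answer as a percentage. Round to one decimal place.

Using m = 2.93. Since m = (1 + c)/(c + rr + e), the denominator satisfies c + rr + e = (1 + c)/m = (1 + 0.46) / 2.93 ≈ 0.498294.
With c = 0.46 and e = 0, the statutory reserve ratio is 0.498294 − 0.46 − 0 = 0.038294.

3.8%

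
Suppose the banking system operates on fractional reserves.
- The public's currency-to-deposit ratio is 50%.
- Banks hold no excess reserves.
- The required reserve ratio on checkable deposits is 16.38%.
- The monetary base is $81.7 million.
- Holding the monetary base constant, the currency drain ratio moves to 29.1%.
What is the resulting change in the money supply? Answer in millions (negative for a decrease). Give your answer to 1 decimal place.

Initially m₁ = (1 + 0.5) / (0.1638 + 0.5) ≈ 2.2597, so M₁ = 2.2597 × 81.7 ≈ 184.6175 million.
After the change m₂ = (1 + 0.291) / (0.1638 + 0.291) ≈ 2.8386, so M₂ = 2.8386 × 81.7 ≈ 231.9136 million.
ΔM = M₂ − M₁ = 231.9136 − 184.6175 = 47.2961 million.

$47.3 million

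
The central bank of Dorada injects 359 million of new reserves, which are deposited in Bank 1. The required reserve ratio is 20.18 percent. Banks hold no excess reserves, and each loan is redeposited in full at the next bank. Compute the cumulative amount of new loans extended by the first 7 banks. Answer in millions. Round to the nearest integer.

1127 million

Bank i lends (1 − rr)^i of the original deposit: Bank 1 lends 359·0.7982 = 286.5538, Bank 2 lends 359·0.7982² ≈ 228.7272, and so on.
Summing a geometric series: total = 359·[0.7982·(1 − 0.7982^7) / (1 − 0.7982)] ≈ 1126.8545 million.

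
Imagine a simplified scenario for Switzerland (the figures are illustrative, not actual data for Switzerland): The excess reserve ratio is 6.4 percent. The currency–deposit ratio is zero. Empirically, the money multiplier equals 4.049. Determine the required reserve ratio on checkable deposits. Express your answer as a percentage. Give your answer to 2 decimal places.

18.30%

Using m = 4.049. Since m = (1 + c)/(c + rr + e), the denominator satisfies c + rr + e = (1 + c)/m = (1 + 0) / 4.049 ≈ 0.246975.
With c = 0 and e = 0.064, the required reserve ratio on checkable deposits is 0.246975 − 0 − 0.064 = 0.182975.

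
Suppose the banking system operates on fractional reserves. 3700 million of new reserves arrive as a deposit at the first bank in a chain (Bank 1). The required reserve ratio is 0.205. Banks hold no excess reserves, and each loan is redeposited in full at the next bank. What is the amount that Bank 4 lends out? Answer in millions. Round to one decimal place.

1478.0 million

Each bank lends a fraction (1 − rr) = 0.7950 of the deposit it receives, so Bank 4 receives 3700·0.7950^3 and lends 3700·0.7950^4 ≈ 1477.9857 million.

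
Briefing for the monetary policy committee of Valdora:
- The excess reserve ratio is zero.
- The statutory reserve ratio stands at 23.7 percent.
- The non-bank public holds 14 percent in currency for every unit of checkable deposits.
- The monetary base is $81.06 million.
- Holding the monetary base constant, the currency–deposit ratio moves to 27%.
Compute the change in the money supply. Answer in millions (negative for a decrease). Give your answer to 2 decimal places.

Initially m₁ = (1 + 0.14) / (0.237 + 0.14) ≈ 3.02387, so M₁ = 3.02387 × 81.06 ≈ 245.1149 million.
After the change m₂ = (1 + 0.27) / (0.237 + 0.27) ≈ 2.50493, so M₂ = 2.50493 × 81.06 ≈ 203.0496 million.
ΔM = M₂ − M₁ = 203.0496 − 245.1149 = -42.0653 million.

-42.07 million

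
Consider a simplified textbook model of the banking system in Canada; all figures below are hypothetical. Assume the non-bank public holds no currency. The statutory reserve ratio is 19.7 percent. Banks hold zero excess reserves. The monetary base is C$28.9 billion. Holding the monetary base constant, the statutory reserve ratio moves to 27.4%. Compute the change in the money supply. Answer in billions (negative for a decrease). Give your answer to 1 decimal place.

Initially m₁ = 1 / (0.197) ≈ 5.0761, so M₁ = 5.0761 × 28.9 ≈ 146.6993 billion.
After the change m₂ = 1 / (0.274) ≈ 3.6496, so M₂ = 3.6496 × 28.9 ≈ 105.4734 billion.
ΔM = M₂ − M₁ = 105.4734 − 146.6993 = -41.2259 billion.

-41.2 billion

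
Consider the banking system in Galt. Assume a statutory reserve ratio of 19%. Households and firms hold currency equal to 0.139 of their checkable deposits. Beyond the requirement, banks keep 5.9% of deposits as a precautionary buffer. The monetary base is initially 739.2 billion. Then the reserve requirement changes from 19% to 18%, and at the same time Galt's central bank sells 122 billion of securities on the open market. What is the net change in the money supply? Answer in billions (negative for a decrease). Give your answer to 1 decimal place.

-310.2 billion

Before: m₁ = (1 + 0.139) / (0.19 + 0.059 + 0.139) ≈ 2.93557, MB₁ = 739.2, so M₁ = 2.93557 × 739.2 ≈ 2169.9733 billion.
After: m₂ = (1 + 0.139) / (0.18 + 0.059 + 0.139) ≈ 3.01323, MB₂ = 739.2 − 122 = 617.2, so M₂ = 3.01323 × 617.2 ≈ 1859.7656 billion.
ΔM = M₂ − M₁ = 1859.7656 − 2169.9733 = -310.2077 billion.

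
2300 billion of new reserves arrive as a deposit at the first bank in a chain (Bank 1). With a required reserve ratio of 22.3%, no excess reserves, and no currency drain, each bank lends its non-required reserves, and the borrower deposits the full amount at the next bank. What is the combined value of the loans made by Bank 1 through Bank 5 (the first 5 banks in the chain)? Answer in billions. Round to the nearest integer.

5744 billion

Bank i lends (1 − rr)^i of the original deposit: Bank 1 lends 2300·0.7770 = 1787.1000, Bank 2 lends 2300·0.7770² = 1388.5767, and so on.
Summing a geometric series: total = 2300·[0.7770·(1 − 0.7770^5) / (1 − 0.7770)] ≈ 5744.3026 billion.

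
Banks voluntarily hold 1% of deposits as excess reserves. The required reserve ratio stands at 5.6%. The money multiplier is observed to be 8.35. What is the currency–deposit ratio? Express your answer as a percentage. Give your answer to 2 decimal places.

Using m = 8.35. From m = (1 + c)/(c + rr + e), rearranging gives 1 + c = m·(c + rr + e), so c·(1 − m) = m·(rr + e) − 1.
Hence c = [m·(rr + e) − 1]/(1 − m) = [8.35 × (0.056 + 0.01) − 1] / (1 − 8.35) ≈ 0.061075.

6.11%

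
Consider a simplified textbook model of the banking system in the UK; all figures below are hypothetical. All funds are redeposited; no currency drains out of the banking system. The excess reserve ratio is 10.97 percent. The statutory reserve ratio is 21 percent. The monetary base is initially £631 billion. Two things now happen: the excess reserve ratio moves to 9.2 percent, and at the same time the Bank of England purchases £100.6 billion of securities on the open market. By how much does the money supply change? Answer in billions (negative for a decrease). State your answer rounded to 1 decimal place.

£448.8 billion

Before: m₁ = 1 / (0.21 + 0.1097) ≈ 3.12793, MB₁ = 631, so M₁ = 3.12793 × 631 ≈ 1973.7238 billion.
After: m₂ = 1 / (0.21 + 0.092) ≈ 3.31126, MB₂ = 631 + 100.6 = 731.6, so M₂ = 3.31126 × 731.6 ≈ 2422.5178 billion.
ΔM = M₂ − M₁ = 2422.5178 − 1973.7238 = 448.794 billion.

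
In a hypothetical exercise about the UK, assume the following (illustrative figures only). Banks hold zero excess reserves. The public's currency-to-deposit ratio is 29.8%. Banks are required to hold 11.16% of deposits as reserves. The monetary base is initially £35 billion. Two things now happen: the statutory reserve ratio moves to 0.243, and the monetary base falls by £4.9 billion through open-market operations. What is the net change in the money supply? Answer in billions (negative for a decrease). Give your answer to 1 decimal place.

Before: m₁ = (1 + 0.298) / (0.1116 + 0.298) ≈ 3.1689, MB₁ = 35, so M₁ = 3.1689 × 35 = 110.9115 billion.
After: m₂ = (1 + 0.298) / (0.243 + 0.298) ≈ 2.3993, MB₂ = 35 − 4.9 = 30.1, so M₂ = 2.3993 × 30.1 ≈ 72.2189 billion.
ΔM = M₂ − M₁ = 72.2189 − 110.9115 = -38.6926 billion.

-38.7 billion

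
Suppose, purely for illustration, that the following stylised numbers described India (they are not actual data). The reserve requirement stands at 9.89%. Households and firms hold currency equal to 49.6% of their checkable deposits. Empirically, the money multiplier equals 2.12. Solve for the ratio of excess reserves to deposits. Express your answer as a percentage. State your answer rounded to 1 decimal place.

Using m = 2.12. Since m = (1 + c)/(c + rr + e), the denominator satisfies c + rr + e = (1 + c)/m = (1 + 0.496) / 2.12 ≈ 0.705660.
With c = 0.496 and rr = 0.0989, the ratio of excess reserves to deposits is 0.705660 − 0.496 − 0.0989 = 0.11076.

11.1%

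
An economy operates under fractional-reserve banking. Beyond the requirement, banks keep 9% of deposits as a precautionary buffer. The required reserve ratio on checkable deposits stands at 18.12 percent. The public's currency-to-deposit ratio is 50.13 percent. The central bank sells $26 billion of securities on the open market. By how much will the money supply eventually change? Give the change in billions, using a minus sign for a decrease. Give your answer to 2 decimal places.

The money multiplier is m = (1 + c) / (rr + e + c) = (1 + 0.5013) / (0.1812 + 0.09 + 0.5013) ≈ 1.94343.
The sale removes 26 billion of base, so ΔM = m × ΔMB = 1.94343 × (−26) ≈ -50.5292 billion.

-50.53 billion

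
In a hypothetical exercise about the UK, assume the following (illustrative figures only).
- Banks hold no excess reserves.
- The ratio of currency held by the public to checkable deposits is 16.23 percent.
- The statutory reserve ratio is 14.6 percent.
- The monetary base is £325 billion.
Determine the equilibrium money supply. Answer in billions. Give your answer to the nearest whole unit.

£1225 billion

The money multiplier is m = (1 + c) / (rr + c) = (1 + 0.1623) / (0.146 + 0.1623) ≈ 3.77.
So M = m × MB = 3.77 × 325 = 1225.25 billion.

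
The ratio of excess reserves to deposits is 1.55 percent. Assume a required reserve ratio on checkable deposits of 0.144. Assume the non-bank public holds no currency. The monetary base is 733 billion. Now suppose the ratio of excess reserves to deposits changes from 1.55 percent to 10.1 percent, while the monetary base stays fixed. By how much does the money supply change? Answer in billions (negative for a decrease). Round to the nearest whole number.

Initially m₁ = 1 / (0.144 + 0.0155) ≈ 6.2696, so M₁ = 6.2696 × 733 = 4595.6168 billion.
After the change m₂ = 1 / (0.144 + 0.101) ≈ 4.0816, so M₂ = 4.0816 × 733 = 2991.8128 billion.
ΔM = M₂ − M₁ = 2991.8128 − 4595.6168 = -1603.804 billion.

-1604 billion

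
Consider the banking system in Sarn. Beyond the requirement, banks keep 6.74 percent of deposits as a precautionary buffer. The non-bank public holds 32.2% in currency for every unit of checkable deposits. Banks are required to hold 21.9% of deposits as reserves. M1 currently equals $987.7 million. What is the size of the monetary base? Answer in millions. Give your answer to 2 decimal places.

$454.55 million

The money multiplier is m = (1 + c) / (rr + e + c) = (1 + 0.322) / (0.219 + 0.0674 + 0.322) ≈ 2.172913.
MB = M / m = 987.7 / 2.172913 ≈ 454.5511 million.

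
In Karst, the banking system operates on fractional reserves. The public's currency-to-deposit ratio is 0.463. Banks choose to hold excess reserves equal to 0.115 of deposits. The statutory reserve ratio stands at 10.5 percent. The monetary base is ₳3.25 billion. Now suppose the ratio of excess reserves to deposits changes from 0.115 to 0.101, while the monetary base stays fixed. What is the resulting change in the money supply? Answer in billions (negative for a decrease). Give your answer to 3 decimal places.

₳0.146 billion

Initially m₁ = (1 + 0.463) / (0.105 + 0.115 + 0.463) ≈ 2.14202, so M₁ = 2.14202 × 3.25 ≈ 6.9616 billion.
After the change m₂ = (1 + 0.463) / (0.105 + 0.101 + 0.463) ≈ 2.18685, so M₂ = 2.18685 × 3.25 ≈ 7.1073 billion.
ΔM = M₂ − M₁ = 7.1073 − 6.9616 = 0.1457 billion.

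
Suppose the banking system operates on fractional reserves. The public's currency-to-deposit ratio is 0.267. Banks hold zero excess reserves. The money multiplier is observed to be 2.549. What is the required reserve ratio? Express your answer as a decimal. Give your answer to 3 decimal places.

Using m = 2.549. Since m = (1 + c)/(c + rr + e), the denominator satisfies c + rr + e = (1 + c)/m = (1 + 0.267) / 2.549 ≈ 0.497058.
With c = 0.267 and e = 0, the required reserve ratio is 0.497058 − 0.267 − 0 = 0.230058.

0.230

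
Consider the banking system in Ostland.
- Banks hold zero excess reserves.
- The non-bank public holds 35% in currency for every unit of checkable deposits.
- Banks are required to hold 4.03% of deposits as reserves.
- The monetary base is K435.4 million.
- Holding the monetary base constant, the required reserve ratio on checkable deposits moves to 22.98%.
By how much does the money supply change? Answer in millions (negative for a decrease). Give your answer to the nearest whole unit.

-492 million

Initially m₁ = (1 + 0.35) / (0.0403 + 0.35) ≈ 3.4589, so M₁ = 3.4589 × 435.4 ≈ 1506.0051 million.
After the change m₂ = (1 + 0.35) / (0.2298 + 0.35) ≈ 2.3284, so M₂ = 2.3284 × 435.4 ≈ 1013.7854 million.
ΔM = M₂ − M₁ = 1013.7854 − 1506.0051 = -492.2197 million.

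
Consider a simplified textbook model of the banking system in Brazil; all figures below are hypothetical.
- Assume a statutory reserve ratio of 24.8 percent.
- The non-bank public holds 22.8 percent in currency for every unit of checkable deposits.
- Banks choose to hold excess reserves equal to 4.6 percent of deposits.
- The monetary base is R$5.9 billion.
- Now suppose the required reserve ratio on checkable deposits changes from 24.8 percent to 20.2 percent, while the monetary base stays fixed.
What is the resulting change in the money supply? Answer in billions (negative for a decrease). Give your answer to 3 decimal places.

R$1.341 billion

Initially m₁ = (1 + 0.228) / (0.248 + 0.046 + 0.228) ≈ 2.35249, so M₁ = 2.35249 × 5.9 ≈ 13.8797 billion.
After the change m₂ = (1 + 0.228) / (0.202 + 0.046 + 0.228) ≈ 2.57983, so M₂ = 2.57983 × 5.9 ≈ 15.221 billion.
ΔM = M₂ − M₁ = 15.221 − 13.8797 = 1.3413 billion.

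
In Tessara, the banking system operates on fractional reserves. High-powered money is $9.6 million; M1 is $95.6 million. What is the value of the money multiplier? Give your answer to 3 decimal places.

The money multiplier is m = M / MB = 95.6 / 9.6 ≈ 9.95833.

9.958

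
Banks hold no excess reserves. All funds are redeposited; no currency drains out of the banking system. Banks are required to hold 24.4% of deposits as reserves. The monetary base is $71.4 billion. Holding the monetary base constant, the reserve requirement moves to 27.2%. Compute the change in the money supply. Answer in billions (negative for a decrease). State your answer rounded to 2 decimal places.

-30.12 billion

Initially m₁ = 1 / (0.244) ≈ 4.09836, so M₁ = 4.09836 × 71.4 ≈ 292.6229 billion.
After the change m₂ = 1 / (0.272) ≈ 3.67647, so M₂ = 3.67647 × 71.4 ≈ 262.5 billion.
ΔM = M₂ − M₁ = 262.5 − 292.6229 = -30.1229 billion.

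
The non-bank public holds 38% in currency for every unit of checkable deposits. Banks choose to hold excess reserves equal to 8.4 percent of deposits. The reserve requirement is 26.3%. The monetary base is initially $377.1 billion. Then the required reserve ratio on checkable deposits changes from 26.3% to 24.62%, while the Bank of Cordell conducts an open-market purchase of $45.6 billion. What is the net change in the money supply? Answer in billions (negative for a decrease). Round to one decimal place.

Before: m₁ = (1 + 0.38) / (0.263 + 0.084 + 0.38) ≈ 1.89821, MB₁ = 377.1, so M₁ = 1.89821 × 377.1 ≈ 715.815 billion.
After: m₂ = (1 + 0.38) / (0.2462 + 0.084 + 0.38) ≈ 1.94311, MB₂ = 377.1 + 45.6 = 422.7, so M₂ = 1.94311 × 422.7 ≈ 821.3526 billion.
ΔM = M₂ − M₁ = 821.3526 − 715.815 = 105.5376 billion.

$105.5 billion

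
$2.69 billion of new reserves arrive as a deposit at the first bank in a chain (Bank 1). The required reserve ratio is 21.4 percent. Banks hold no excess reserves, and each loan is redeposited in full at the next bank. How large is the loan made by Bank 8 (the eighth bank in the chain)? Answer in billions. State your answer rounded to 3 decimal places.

Each bank lends a fraction (1 − rr) = 0.7860 of the deposit it receives, so Bank 8 receives 2.69·0.7860^7 and lends 2.69·0.7860^8 ≈ 0.3919 billion.

$0.392 billion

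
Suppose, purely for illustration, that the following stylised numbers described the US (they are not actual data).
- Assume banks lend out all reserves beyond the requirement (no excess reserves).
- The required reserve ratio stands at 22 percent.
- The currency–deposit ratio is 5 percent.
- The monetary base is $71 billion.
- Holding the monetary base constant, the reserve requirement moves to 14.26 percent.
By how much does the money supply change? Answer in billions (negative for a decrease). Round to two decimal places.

Initially m₁ = (1 + 0.05) / (0.22 + 0.05) ≈ 3.88889, so M₁ = 3.88889 × 71 ≈ 276.1112 billion.
After the change m₂ = (1 + 0.05) / (0.1426 + 0.05) ≈ 5.45171, so M₂ = 5.45171 × 71 ≈ 387.0714 billion.
ΔM = M₂ − M₁ = 387.0714 − 276.1112 = 110.9602 billion.

$110.96 billion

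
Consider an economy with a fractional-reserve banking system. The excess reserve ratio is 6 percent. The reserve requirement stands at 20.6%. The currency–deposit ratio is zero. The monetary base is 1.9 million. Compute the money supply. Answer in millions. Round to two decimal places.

The money multiplier is m = 1 / (rr + e) = 1 / (0.206 + 0.06) ≈ 3.7594.
So M = m × MB = 3.7594 × 1.9 ≈ 7.1429 million.

7.14 million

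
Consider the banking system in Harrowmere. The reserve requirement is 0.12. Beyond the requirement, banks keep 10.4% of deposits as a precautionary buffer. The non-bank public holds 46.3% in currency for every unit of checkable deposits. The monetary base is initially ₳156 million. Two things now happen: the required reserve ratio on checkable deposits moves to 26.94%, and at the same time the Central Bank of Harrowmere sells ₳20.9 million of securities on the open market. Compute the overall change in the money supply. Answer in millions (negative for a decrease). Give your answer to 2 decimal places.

-95.90 million

Before: m₁ = (1 + 0.463) / (0.12 + 0.104 + 0.463) ≈ 2.129549, MB₁ = 156, so M₁ = 2.129549 × 156 ≈ 332.2096 million.
After: m₂ = (1 + 0.463) / (0.2694 + 0.104 + 0.463) ≈ 1.749163, MB₂ = 156 − 20.9 = 135.1, so M₂ = 1.749163 × 135.1 ≈ 236.3119 million.
ΔM = M₂ − M₁ = 236.3119 − 332.2096 = -95.8977 million.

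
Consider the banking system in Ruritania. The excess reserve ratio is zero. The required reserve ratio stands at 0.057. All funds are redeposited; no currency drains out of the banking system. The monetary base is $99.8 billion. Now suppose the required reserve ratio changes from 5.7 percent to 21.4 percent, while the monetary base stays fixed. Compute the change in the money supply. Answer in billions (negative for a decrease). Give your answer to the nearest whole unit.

Initially m₁ = 1 / (0.057) ≈ 17.5439, so M₁ = 17.5439 × 99.8 ≈ 1750.8812 billion.
After the change m₂ = 1 / (0.214) ≈ 4.6729, so M₂ = 4.6729 × 99.8 ≈ 466.3554 billion.
ΔM = M₂ − M₁ = 466.3554 − 1750.8812 = -1284.5258 billion.

-1285 billion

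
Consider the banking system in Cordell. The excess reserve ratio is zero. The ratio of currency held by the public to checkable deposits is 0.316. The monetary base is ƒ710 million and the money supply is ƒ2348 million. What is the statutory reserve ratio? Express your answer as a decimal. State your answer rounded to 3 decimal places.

0.082

Using m = M/MB = 2348/710 ≈ 3.307042. Since m = (1 + c)/(c + rr + e), the denominator satisfies c + rr + e = (1 + c)/m = (1 + 0.316) / 3.307042 ≈ 0.397939.
With c = 0.316 and e = 0, the statutory reserve ratio is 0.397939 − 0.316 − 0 = 0.081939.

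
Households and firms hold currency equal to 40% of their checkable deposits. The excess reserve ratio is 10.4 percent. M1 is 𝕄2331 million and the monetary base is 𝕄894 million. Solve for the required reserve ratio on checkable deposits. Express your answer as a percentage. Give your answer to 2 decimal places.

3.29%

Using m = M/MB = 2331/894 ≈ 2.607383. Since m = (1 + c)/(c + rr + e), the denominator satisfies c + rr + e = (1 + c)/m = (1 + 0.4) / 2.607383 ≈ 0.536937.
With c = 0.4 and e = 0.104, the required reserve ratio on checkable deposits is 0.536937 − 0.4 − 0.104 = 0.032937.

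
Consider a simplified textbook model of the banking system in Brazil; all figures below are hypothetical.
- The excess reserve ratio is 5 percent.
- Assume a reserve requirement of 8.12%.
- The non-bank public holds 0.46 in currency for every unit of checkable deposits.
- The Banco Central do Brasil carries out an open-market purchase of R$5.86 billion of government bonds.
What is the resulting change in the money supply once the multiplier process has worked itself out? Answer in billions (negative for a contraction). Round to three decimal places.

R$14.472 billion

The money multiplier is m = (1 + c) / (rr + e + c) = (1 + 0.46) / (0.0812 + 0.05 + 0.46) ≈ 2.46955.
The purchase adds 5.86 billion of base, so ΔM = m × ΔMB = 2.46955 × (+5.86) ≈ 14.4716 billion.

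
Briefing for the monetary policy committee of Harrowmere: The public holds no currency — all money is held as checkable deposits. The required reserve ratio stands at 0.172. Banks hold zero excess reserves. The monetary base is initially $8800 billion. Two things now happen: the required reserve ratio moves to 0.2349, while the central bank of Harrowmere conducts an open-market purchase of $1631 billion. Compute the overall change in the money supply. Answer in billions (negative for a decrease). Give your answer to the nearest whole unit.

-6757 billion

Before: m₁ = 1 / (0.172) ≈ 5.813953, MB₁ = 8800, so M₁ = 5.813953 × 8800 = 51162.7864 billion.
After: m₂ = 1 / (0.2349) ≈ 4.257131, MB₂ = 8800 + 1631 = 10431, so M₂ = 4.257131 × 10431 ≈ 44406.1335 billion.
ΔM = M₂ − M₁ = 44406.1335 − 51162.7864 = -6756.6529 billion.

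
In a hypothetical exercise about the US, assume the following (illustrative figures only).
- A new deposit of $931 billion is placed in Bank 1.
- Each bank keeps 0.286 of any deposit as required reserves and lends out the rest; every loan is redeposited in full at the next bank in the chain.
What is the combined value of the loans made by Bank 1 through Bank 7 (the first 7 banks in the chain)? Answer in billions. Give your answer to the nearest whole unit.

Bank i lends (1 − rr)^i of the original deposit: Bank 1 lends 931·0.7140 = 664.7340, Bank 2 lends 931·0.7140² ≈ 474.6201, and so on.
Summing a geometric series: total = 931·[0.7140·(1 − 0.7140^7) / (1 − 0.7140)] ≈ 2104.3731 billion.

$2104 billion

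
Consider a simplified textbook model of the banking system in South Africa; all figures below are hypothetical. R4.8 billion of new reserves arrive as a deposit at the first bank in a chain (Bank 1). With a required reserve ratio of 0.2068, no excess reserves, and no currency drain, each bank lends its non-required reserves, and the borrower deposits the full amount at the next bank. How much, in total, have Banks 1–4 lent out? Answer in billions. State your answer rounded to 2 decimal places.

R11.12 billion

Bank i lends (1 − rr)^i of the original deposit: Bank 1 lends 4.8·0.7932 ≈ 3.8074, Bank 2 lends 4.8·0.7932² ≈ 3.0200, and so on.
Summing a geometric series: total = 4.8·[0.7932·(1 − 0.7932^4) / (1 − 0.7932)] ≈ 11.1229 billion.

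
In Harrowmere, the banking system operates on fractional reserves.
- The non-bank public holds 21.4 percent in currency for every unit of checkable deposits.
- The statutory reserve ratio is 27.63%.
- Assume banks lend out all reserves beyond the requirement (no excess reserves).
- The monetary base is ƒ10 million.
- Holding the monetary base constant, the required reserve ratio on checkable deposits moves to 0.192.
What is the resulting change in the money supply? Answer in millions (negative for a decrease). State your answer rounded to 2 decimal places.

Initially m₁ = (1 + 0.214) / (0.2763 + 0.214) ≈ 2.4760, so M₁ = 2.4760 × 10 = 24.76 million.
After the change m₂ = (1 + 0.214) / (0.192 + 0.214) ≈ 2.9901, so M₂ = 2.9901 × 10 = 29.901 million.
ΔM = M₂ − M₁ = 29.901 − 24.76 = 5.141 million.

ƒ5.14 million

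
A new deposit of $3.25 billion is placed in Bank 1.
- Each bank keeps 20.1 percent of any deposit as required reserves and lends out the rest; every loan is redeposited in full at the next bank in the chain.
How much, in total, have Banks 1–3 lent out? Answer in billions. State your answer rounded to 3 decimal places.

Bank i lends (1 − rr)^i of the original deposit: Bank 1 lends 3.25·0.7990 ≈ 2.5967, Bank 2 lends 3.25·0.7990² ≈ 2.0748, and so on.
Summing a geometric series: total = 3.25·[0.7990·(1 − 0.7990^3) / (1 − 0.7990)] ≈ 6.3293 billion.

$6.329 billion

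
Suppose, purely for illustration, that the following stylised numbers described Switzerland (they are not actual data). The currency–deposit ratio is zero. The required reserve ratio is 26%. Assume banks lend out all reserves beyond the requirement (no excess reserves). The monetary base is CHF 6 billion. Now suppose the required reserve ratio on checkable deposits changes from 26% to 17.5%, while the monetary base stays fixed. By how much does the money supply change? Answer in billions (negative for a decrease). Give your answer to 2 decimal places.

Initially m₁ = 1 / (0.26) ≈ 3.8462, so M₁ = 3.8462 × 6 = 23.0772 billion.
After the change m₂ = 1 / (0.175) ≈ 5.7143, so M₂ = 5.7143 × 6 = 34.2858 billion.
ΔM = M₂ − M₁ = 34.2858 − 23.0772 = 11.2086 billion.

CHF 11.21 billion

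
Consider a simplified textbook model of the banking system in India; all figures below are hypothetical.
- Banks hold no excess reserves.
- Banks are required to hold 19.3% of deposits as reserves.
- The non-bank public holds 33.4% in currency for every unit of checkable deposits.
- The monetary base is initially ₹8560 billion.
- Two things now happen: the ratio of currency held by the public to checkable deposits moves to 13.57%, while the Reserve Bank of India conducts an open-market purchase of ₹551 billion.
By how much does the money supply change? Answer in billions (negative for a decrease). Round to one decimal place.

Before: m₁ = (1 + 0.334) / (0.193 + 0.334) ≈ 2.531309, MB₁ = 8560, so M₁ = 2.531309 × 8560 ≈ 21668.005 billion.
After: m₂ = (1 + 0.1357) / (0.193 + 0.1357) ≈ 3.455126, MB₂ = 8560 + 551 = 9111, so M₂ = 3.455126 × 9111 ≈ 31479.653 billion.
ΔM = M₂ − M₁ = 31479.653 − 21668.005 = 9811.648 billion.

₹9811.6 billion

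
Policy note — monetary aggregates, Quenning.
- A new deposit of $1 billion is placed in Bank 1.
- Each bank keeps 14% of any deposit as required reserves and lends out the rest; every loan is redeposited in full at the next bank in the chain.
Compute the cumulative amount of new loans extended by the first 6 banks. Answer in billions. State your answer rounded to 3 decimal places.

$3.658 billion

Bank i lends (1 − rr)^i of the original deposit: Bank 1 lends 1·0.8600 = 0.8600, Bank 2 lends 1·0.8600² = 0.7396, and so on.
Summing a geometric series: total = 1·[0.8600·(1 − 0.8600^6) / (1 − 0.8600)] ≈ 3.6577 billion.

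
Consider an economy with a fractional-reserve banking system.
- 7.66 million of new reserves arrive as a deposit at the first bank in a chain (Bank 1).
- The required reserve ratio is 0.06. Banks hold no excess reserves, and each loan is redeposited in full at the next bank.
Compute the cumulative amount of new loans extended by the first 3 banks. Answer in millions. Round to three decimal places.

20.331 million

Bank i lends (1 − rr)^i of the original deposit: Bank 1 lends 7.66·0.9400 = 7.2004, Bank 2 lends 7.66·0.9400² ≈ 6.7684, and so on.
Summing a geometric series: total = 7.66·[0.9400·(1 − 0.9400^3) / (1 − 0.9400)] ≈ 20.3310 million.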